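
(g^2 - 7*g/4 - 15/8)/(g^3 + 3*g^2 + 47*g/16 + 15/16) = 2*(2*g - 5)/(4*g^2 + 9*g + 5)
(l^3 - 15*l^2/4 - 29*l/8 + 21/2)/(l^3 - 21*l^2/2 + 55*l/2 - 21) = (l^2 - 9*l/4 - 7)/(l^2 - 9*l + 14)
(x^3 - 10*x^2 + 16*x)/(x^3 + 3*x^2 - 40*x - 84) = x*(x^2 - 10*x + 16)/(x^3 + 3*x^2 - 40*x - 84)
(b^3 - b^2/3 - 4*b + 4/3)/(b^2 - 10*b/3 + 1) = (b^2 - 4)/(b - 3)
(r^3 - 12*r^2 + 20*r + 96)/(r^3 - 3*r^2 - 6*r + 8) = (r^2 - 14*r + 48)/(r^2 - 5*r + 4)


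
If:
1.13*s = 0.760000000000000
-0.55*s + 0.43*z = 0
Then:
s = 0.67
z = 0.86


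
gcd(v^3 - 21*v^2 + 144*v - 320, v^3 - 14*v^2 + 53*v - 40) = v^2 - 13*v + 40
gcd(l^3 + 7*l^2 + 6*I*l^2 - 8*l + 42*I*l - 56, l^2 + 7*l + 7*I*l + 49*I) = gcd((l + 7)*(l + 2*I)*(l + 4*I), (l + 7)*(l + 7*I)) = l + 7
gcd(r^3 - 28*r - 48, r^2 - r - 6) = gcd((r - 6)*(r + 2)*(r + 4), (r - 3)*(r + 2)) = r + 2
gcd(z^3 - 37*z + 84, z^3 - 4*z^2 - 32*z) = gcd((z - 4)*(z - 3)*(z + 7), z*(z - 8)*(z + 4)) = 1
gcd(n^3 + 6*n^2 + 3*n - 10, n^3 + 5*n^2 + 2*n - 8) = n^2 + n - 2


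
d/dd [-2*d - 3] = -2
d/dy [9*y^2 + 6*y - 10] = 18*y + 6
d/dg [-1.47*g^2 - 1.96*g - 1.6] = -2.94*g - 1.96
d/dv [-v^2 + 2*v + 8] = 2 - 2*v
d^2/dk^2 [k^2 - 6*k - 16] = 2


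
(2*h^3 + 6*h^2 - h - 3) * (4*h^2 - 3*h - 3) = 8*h^5 + 18*h^4 - 28*h^3 - 27*h^2 + 12*h + 9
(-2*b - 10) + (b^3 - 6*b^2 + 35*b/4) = b^3 - 6*b^2 + 27*b/4 - 10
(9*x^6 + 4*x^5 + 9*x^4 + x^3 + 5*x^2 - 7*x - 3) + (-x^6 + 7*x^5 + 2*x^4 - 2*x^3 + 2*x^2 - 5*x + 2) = 8*x^6 + 11*x^5 + 11*x^4 - x^3 + 7*x^2 - 12*x - 1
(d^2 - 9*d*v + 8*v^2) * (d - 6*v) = d^3 - 15*d^2*v + 62*d*v^2 - 48*v^3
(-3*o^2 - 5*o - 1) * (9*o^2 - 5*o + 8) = -27*o^4 - 30*o^3 - 8*o^2 - 35*o - 8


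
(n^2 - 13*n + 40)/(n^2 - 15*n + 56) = (n - 5)/(n - 7)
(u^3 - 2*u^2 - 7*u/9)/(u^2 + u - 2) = u*(9*u^2 - 18*u - 7)/(9*(u^2 + u - 2))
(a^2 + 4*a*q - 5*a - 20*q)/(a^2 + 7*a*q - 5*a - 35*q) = (a + 4*q)/(a + 7*q)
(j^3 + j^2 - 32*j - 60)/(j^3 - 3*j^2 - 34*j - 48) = (j^2 - j - 30)/(j^2 - 5*j - 24)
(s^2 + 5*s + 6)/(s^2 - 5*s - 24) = (s + 2)/(s - 8)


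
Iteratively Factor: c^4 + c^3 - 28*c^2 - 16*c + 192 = (c - 3)*(c^3 + 4*c^2 - 16*c - 64) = (c - 3)*(c + 4)*(c^2 - 16) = (c - 4)*(c - 3)*(c + 4)*(c + 4)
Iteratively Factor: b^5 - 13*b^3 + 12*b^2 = (b - 3)*(b^4 + 3*b^3 - 4*b^2) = (b - 3)*(b + 4)*(b^3 - b^2) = (b - 3)*(b - 1)*(b + 4)*(b^2) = b*(b - 3)*(b - 1)*(b + 4)*(b)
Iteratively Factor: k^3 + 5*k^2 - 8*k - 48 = (k + 4)*(k^2 + k - 12) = (k + 4)^2*(k - 3)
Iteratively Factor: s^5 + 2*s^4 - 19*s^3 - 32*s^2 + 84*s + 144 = (s + 2)*(s^4 - 19*s^2 + 6*s + 72) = (s - 3)*(s + 2)*(s^3 + 3*s^2 - 10*s - 24) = (s - 3)*(s + 2)*(s + 4)*(s^2 - s - 6) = (s - 3)^2*(s + 2)*(s + 4)*(s + 2)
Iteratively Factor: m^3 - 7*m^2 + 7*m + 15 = (m - 3)*(m^2 - 4*m - 5) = (m - 5)*(m - 3)*(m + 1)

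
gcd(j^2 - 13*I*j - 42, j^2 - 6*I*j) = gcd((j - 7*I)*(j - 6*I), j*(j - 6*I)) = j - 6*I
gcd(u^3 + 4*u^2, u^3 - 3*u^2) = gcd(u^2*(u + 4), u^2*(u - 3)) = u^2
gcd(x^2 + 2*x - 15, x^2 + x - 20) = x + 5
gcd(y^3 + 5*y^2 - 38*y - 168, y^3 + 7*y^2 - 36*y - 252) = y^2 + y - 42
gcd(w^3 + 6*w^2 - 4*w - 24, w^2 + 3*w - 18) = w + 6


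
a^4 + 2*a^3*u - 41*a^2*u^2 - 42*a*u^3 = a*(a - 6*u)*(a + u)*(a + 7*u)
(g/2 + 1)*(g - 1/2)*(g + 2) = g^3/2 + 7*g^2/4 + g - 1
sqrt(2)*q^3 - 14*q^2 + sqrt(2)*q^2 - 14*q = q*(q - 7*sqrt(2))*(sqrt(2)*q + sqrt(2))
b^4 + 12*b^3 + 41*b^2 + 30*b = b*(b + 1)*(b + 5)*(b + 6)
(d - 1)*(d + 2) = d^2 + d - 2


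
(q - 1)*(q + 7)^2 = q^3 + 13*q^2 + 35*q - 49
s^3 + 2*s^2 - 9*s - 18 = (s - 3)*(s + 2)*(s + 3)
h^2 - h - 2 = (h - 2)*(h + 1)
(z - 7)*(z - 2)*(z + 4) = z^3 - 5*z^2 - 22*z + 56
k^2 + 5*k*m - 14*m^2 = (k - 2*m)*(k + 7*m)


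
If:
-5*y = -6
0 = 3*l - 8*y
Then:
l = 16/5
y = 6/5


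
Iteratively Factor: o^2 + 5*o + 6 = (o + 2)*(o + 3)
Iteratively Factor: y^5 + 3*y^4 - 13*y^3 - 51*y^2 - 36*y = (y + 1)*(y^4 + 2*y^3 - 15*y^2 - 36*y) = (y - 4)*(y + 1)*(y^3 + 6*y^2 + 9*y) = (y - 4)*(y + 1)*(y + 3)*(y^2 + 3*y) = y*(y - 4)*(y + 1)*(y + 3)*(y + 3)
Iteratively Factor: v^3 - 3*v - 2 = (v + 1)*(v^2 - v - 2) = (v - 2)*(v + 1)*(v + 1)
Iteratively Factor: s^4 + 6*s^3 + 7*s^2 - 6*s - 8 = (s + 4)*(s^3 + 2*s^2 - s - 2) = (s + 2)*(s + 4)*(s^2 - 1) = (s + 1)*(s + 2)*(s + 4)*(s - 1)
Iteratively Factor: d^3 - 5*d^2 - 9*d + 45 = (d - 5)*(d^2 - 9) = (d - 5)*(d + 3)*(d - 3)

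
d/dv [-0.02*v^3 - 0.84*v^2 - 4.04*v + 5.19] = -0.06*v^2 - 1.68*v - 4.04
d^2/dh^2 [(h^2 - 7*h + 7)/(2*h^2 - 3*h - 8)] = 22*(-2*h^3 + 12*h^2 - 42*h + 37)/(8*h^6 - 36*h^5 - 42*h^4 + 261*h^3 + 168*h^2 - 576*h - 512)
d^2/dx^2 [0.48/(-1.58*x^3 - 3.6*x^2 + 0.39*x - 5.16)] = ((4.5504*x + 3.456)*(1.58*x^3 + 3.6*x^2 - 0.39*x + 5.16) - 0.48*(4.74*x^2 + 7.2*x - 0.39)*(9.48*x^2 + 14.4*x - 0.78))/(1.58*x^3 + 3.6*x^2 - 0.39*x + 5.16)^3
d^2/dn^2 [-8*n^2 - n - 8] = -16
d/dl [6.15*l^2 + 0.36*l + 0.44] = 12.3*l + 0.36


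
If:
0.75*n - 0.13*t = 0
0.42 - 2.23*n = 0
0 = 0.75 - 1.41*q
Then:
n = 0.19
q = 0.53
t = 1.09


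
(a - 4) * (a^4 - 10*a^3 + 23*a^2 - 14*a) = a^5 - 14*a^4 + 63*a^3 - 106*a^2 + 56*a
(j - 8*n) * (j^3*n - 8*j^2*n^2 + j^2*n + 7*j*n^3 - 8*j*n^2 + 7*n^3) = j^4*n - 16*j^3*n^2 + j^3*n + 71*j^2*n^3 - 16*j^2*n^2 - 56*j*n^4 + 71*j*n^3 - 56*n^4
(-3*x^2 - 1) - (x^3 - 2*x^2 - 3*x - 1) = -x^3 - x^2 + 3*x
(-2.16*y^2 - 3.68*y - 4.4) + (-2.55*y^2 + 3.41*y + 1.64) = -4.71*y^2 - 0.27*y - 2.76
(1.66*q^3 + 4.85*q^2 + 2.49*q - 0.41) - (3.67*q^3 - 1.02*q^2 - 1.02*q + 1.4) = -2.01*q^3 + 5.87*q^2 + 3.51*q - 1.81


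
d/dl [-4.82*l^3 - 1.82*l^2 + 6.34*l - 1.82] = -14.46*l^2 - 3.64*l + 6.34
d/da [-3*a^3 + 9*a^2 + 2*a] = -9*a^2 + 18*a + 2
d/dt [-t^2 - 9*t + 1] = -2*t - 9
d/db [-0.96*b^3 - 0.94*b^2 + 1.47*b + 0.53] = -2.88*b^2 - 1.88*b + 1.47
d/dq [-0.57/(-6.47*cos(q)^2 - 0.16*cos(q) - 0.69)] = (7.3758*cos(q) + 0.0912)*sin(q)/(6.47*cos(q)^2 + 0.16*cos(q) + 0.69)^2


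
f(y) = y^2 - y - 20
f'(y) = 2*y - 1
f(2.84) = -14.77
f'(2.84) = 4.68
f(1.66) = -18.90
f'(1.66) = 2.32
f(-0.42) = -19.40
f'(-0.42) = -1.84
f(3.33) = -12.24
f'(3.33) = 5.66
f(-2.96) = -8.28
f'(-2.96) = -6.92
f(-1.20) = -17.36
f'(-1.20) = -3.40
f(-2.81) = -9.29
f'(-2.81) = -6.62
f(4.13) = -7.07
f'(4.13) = 7.26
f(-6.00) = 22.00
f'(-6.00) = -13.00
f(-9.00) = 70.00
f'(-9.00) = -19.00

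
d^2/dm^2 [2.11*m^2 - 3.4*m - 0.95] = 4.22000000000000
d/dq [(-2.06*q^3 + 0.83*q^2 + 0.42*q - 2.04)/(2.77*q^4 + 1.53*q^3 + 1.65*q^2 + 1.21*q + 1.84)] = (5.7062*q^6 - 4.5982*q^5 - 8.1591*q^4 + 16.3328*q^3 - 1.6963*q^2 + 9.7864*q + 3.2412)/(7.6729*q^8 + 8.4762*q^7 + 11.4819*q^6 + 11.7524*q^5 + 16.6187*q^4 + 9.6234*q^3 + 7.5361*q^2 + 4.4528*q + 3.3856)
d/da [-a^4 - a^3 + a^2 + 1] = a*(-4*a^2 - 3*a + 2)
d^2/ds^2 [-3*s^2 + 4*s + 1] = -6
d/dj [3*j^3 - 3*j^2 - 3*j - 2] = 9*j^2 - 6*j - 3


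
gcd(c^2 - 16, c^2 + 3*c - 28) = c - 4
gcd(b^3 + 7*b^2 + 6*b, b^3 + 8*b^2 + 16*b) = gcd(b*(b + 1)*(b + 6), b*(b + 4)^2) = b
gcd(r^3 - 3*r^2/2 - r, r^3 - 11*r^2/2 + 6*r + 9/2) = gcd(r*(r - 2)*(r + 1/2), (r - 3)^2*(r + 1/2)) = r + 1/2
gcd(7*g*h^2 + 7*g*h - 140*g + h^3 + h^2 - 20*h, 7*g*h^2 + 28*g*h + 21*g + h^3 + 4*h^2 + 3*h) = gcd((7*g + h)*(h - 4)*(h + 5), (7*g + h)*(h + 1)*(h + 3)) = 7*g + h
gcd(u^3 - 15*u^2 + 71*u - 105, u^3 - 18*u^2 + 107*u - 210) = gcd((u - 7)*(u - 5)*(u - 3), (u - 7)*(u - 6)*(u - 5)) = u^2 - 12*u + 35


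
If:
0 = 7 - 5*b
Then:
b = 7/5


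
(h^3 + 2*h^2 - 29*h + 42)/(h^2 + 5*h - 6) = (h^3 + 2*h^2 - 29*h + 42)/(h^2 + 5*h - 6)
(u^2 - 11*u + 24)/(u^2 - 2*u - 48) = (u - 3)/(u + 6)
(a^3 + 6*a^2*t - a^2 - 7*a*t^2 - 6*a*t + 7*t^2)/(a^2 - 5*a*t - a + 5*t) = (-a^2 - 6*a*t + 7*t^2)/(-a + 5*t)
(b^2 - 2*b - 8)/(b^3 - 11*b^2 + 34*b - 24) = (b + 2)/(b^2 - 7*b + 6)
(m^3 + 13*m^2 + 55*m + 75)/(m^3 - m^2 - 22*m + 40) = (m^2 + 8*m + 15)/(m^2 - 6*m + 8)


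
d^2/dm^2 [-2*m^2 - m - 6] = -4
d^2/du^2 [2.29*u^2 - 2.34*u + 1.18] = 4.58000000000000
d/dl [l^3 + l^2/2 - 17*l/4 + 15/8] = 3*l^2 + l - 17/4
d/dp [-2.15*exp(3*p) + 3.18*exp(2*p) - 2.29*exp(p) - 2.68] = (-6.45*exp(2*p) + 6.36*exp(p) - 2.29)*exp(p)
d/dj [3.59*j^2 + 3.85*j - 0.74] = 7.18*j + 3.85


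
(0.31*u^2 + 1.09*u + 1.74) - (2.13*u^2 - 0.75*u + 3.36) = -1.82*u^2 + 1.84*u - 1.62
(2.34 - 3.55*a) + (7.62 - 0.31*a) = 9.96 - 3.86*a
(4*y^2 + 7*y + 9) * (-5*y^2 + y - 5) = -20*y^4 - 31*y^3 - 58*y^2 - 26*y - 45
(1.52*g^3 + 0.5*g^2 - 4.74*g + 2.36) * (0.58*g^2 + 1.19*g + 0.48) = 0.8816*g^5 + 2.0988*g^4 - 1.4246*g^3 - 4.0318*g^2 + 0.5332*g + 1.1328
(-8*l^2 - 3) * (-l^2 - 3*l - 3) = 8*l^4 + 24*l^3 + 27*l^2 + 9*l + 9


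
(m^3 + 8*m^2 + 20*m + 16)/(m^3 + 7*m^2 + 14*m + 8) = (m + 2)/(m + 1)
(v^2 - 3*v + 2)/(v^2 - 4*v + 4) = (v - 1)/(v - 2)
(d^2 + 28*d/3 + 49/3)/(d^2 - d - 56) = (d + 7/3)/(d - 8)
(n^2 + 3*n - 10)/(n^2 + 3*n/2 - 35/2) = 2*(n - 2)/(2*n - 7)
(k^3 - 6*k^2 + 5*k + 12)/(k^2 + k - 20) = (k^2 - 2*k - 3)/(k + 5)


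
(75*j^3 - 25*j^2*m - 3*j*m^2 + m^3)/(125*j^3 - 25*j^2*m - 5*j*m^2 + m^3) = (3*j - m)/(5*j - m)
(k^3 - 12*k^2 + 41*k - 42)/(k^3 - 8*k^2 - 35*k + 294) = (k^2 - 5*k + 6)/(k^2 - k - 42)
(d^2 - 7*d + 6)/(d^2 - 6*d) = (d - 1)/d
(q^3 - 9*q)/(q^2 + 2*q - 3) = q*(q - 3)/(q - 1)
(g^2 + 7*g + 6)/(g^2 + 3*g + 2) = (g + 6)/(g + 2)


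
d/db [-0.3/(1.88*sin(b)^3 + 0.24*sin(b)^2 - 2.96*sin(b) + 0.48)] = (1.692*sin(b)^2 + 0.144*sin(b) - 0.888)*cos(b)/(1.88*sin(b)^3 + 0.24*sin(b)^2 - 2.96*sin(b) + 0.48)^2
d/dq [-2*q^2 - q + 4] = -4*q - 1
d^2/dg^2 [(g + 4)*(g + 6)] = 2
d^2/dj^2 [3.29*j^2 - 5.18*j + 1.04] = 6.58000000000000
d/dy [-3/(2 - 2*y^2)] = -3*y/(y^2 - 1)^2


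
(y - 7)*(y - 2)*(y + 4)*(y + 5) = y^4 - 47*y^2 - 54*y + 280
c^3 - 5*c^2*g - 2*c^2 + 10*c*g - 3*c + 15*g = (c - 3)*(c + 1)*(c - 5*g)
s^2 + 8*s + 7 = (s + 1)*(s + 7)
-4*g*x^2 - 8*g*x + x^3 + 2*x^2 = x*(-4*g + x)*(x + 2)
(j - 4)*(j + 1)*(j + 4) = j^3 + j^2 - 16*j - 16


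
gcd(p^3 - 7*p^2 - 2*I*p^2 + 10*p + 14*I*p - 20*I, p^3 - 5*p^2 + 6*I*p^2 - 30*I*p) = p - 5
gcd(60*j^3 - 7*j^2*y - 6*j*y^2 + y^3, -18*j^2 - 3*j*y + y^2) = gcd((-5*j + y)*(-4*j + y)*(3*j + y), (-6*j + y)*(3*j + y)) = 3*j + y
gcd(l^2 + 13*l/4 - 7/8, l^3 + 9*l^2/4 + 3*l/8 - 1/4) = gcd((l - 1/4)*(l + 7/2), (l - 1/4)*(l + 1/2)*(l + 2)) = l - 1/4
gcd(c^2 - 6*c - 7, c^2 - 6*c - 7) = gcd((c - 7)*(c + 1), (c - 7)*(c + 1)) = c^2 - 6*c - 7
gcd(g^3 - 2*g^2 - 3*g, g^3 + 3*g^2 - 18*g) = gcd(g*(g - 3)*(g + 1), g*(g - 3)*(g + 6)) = g^2 - 3*g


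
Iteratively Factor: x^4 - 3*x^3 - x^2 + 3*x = (x - 3)*(x^3 - x) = (x - 3)*(x + 1)*(x^2 - x) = x*(x - 3)*(x + 1)*(x - 1)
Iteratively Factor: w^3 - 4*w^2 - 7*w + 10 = (w - 1)*(w^2 - 3*w - 10) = (w - 5)*(w - 1)*(w + 2)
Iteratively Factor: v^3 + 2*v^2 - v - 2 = (v + 2)*(v^2 - 1) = (v + 1)*(v + 2)*(v - 1)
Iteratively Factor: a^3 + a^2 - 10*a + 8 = (a + 4)*(a^2 - 3*a + 2) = (a - 1)*(a + 4)*(a - 2)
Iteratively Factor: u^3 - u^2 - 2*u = (u - 2)*(u^2 + u) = u*(u - 2)*(u + 1)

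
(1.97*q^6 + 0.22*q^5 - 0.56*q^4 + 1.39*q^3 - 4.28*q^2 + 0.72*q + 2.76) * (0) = 0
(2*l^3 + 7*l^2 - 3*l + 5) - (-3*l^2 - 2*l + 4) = 2*l^3 + 10*l^2 - l + 1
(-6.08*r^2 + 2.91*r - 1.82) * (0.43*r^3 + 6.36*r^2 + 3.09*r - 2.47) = -2.6144*r^5 - 37.4175*r^4 - 1.06219999999999*r^3 + 12.4343*r^2 - 12.8115*r + 4.4954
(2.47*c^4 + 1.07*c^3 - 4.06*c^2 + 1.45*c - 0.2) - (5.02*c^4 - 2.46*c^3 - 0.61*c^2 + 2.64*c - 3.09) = -2.55*c^4 + 3.53*c^3 - 3.45*c^2 - 1.19*c + 2.89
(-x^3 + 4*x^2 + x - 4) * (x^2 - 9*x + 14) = -x^5 + 13*x^4 - 49*x^3 + 43*x^2 + 50*x - 56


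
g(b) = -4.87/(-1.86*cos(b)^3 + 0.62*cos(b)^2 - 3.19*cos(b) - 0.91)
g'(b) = -4.87*(-5.58*sin(b)*cos(b)^2 + 1.24*sin(b)*cos(b) - 3.19*sin(b))/(-1.86*cos(b)^3 + 0.62*cos(b)^2 - 3.19*cos(b) - 0.91)^2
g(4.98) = 2.79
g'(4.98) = -5.02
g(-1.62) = 6.48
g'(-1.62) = -28.13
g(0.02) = 0.91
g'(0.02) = 0.03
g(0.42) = 1.03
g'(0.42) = 0.60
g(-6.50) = 0.94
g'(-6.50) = -0.29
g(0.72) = 1.30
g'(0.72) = 1.24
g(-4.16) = -4.05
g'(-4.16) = 15.40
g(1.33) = 2.93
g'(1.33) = 5.51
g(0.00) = 0.91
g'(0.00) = 0.00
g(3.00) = -1.04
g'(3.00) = 0.31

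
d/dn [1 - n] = -1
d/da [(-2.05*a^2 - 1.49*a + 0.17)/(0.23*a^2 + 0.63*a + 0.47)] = (-0.9488*a^2 - 2.0052*a - 0.8074)/(0.0529*a^4 + 0.2898*a^3 + 0.6131*a^2 + 0.5922*a + 0.2209)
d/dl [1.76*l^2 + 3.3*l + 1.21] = 3.52*l + 3.3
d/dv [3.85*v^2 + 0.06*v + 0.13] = 7.7*v + 0.06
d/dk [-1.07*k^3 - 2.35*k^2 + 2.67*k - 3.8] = -3.21*k^2 - 4.7*k + 2.67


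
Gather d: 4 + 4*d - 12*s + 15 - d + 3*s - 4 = 3*d - 9*s + 15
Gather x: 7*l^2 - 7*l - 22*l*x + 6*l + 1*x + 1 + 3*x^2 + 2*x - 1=7*l^2 - l + 3*x^2 + x*(3 - 22*l)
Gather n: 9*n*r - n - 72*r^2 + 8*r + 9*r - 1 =n*(9*r - 1) - 72*r^2 + 17*r - 1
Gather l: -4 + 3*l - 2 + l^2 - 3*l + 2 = l^2 - 4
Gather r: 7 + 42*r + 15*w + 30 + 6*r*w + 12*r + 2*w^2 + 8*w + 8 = r*(6*w + 54) + 2*w^2 + 23*w + 45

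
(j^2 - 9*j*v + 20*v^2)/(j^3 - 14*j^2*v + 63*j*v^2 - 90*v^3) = (j - 4*v)/(j^2 - 9*j*v + 18*v^2)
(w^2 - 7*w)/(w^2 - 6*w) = (w - 7)/(w - 6)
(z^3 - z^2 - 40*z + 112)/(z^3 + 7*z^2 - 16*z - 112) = (z - 4)/(z + 4)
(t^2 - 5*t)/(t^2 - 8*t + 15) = t/(t - 3)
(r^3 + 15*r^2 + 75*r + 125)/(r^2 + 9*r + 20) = (r^2 + 10*r + 25)/(r + 4)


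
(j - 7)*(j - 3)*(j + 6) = j^3 - 4*j^2 - 39*j + 126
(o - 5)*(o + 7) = o^2 + 2*o - 35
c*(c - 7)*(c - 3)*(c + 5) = c^4 - 5*c^3 - 29*c^2 + 105*c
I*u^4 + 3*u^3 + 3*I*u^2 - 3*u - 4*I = (u - 1)*(u - 4*I)*(u + I)*(I*u + I)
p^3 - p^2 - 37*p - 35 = (p - 7)*(p + 1)*(p + 5)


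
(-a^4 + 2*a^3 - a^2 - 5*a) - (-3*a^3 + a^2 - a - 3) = -a^4 + 5*a^3 - 2*a^2 - 4*a + 3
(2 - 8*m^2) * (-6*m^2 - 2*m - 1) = 48*m^4 + 16*m^3 - 4*m^2 - 4*m - 2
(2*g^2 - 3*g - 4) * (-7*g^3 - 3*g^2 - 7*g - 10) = -14*g^5 + 15*g^4 + 23*g^3 + 13*g^2 + 58*g + 40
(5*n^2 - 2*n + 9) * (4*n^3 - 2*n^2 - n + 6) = 20*n^5 - 18*n^4 + 35*n^3 + 14*n^2 - 21*n + 54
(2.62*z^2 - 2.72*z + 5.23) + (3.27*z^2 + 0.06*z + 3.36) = 5.89*z^2 - 2.66*z + 8.59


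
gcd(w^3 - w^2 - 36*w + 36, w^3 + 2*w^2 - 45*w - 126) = w + 6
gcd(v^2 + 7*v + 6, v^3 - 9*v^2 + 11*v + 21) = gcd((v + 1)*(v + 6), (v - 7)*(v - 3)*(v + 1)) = v + 1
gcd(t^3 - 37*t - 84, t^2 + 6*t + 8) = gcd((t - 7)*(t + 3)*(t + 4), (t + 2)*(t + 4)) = t + 4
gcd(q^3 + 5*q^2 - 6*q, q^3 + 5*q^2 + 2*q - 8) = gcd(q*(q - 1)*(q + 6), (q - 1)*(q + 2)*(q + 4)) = q - 1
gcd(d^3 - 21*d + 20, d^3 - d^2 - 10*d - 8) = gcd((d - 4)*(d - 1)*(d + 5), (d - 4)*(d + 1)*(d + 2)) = d - 4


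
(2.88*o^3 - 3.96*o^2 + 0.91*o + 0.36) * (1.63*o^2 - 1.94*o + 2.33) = 4.6944*o^5 - 12.042*o^4 + 15.8761*o^3 - 10.4054*o^2 + 1.4219*o + 0.8388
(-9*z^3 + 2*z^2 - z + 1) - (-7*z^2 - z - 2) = -9*z^3 + 9*z^2 + 3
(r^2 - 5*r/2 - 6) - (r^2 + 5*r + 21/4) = -15*r/2 - 45/4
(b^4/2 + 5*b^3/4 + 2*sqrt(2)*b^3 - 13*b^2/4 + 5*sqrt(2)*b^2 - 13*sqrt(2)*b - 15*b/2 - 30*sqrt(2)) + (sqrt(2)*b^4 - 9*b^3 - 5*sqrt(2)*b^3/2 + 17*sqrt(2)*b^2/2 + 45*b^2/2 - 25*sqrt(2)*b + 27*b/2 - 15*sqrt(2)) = b^4/2 + sqrt(2)*b^4 - 31*b^3/4 - sqrt(2)*b^3/2 + 27*sqrt(2)*b^2/2 + 77*b^2/4 - 38*sqrt(2)*b + 6*b - 45*sqrt(2)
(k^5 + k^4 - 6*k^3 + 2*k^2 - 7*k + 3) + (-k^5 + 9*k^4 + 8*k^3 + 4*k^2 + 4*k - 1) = 10*k^4 + 2*k^3 + 6*k^2 - 3*k + 2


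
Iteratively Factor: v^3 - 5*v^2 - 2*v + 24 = (v + 2)*(v^2 - 7*v + 12) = (v - 4)*(v + 2)*(v - 3)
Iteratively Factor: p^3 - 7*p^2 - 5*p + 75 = (p - 5)*(p^2 - 2*p - 15) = (p - 5)^2*(p + 3)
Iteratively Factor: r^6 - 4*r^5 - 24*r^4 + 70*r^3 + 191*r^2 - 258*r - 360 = (r + 3)*(r^5 - 7*r^4 - 3*r^3 + 79*r^2 - 46*r - 120) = (r + 3)^2*(r^4 - 10*r^3 + 27*r^2 - 2*r - 40) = (r - 4)*(r + 3)^2*(r^3 - 6*r^2 + 3*r + 10) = (r - 4)*(r - 2)*(r + 3)^2*(r^2 - 4*r - 5) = (r - 4)*(r - 2)*(r + 1)*(r + 3)^2*(r - 5)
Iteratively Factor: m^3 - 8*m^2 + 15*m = (m - 5)*(m^2 - 3*m) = (m - 5)*(m - 3)*(m)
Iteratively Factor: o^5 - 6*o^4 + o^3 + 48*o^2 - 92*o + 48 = (o - 2)*(o^4 - 4*o^3 - 7*o^2 + 34*o - 24) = (o - 2)^2*(o^3 - 2*o^2 - 11*o + 12) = (o - 2)^2*(o + 3)*(o^2 - 5*o + 4) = (o - 2)^2*(o - 1)*(o + 3)*(o - 4)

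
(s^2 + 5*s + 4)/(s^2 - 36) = (s^2 + 5*s + 4)/(s^2 - 36)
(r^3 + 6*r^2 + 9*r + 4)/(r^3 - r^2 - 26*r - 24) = (r + 1)/(r - 6)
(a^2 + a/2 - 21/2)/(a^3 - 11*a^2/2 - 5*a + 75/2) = (2*a + 7)/(2*a^2 - 5*a - 25)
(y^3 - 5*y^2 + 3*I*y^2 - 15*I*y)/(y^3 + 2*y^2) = (y^2 + y*(-5 + 3*I) - 15*I)/(y*(y + 2))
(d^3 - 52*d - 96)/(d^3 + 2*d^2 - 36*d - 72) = (d - 8)/(d - 6)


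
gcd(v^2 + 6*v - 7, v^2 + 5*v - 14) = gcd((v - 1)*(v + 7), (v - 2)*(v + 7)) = v + 7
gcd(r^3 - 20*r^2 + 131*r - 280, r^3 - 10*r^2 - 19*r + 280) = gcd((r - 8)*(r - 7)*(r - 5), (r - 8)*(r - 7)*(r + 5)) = r^2 - 15*r + 56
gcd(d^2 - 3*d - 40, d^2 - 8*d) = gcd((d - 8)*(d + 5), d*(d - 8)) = d - 8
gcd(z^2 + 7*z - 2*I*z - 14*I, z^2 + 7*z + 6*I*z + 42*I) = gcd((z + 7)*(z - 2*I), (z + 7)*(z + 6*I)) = z + 7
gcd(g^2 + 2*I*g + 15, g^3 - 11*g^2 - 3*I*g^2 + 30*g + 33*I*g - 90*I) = g - 3*I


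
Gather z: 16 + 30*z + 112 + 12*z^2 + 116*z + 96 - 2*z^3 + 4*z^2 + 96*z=-2*z^3 + 16*z^2 + 242*z + 224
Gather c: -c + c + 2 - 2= 0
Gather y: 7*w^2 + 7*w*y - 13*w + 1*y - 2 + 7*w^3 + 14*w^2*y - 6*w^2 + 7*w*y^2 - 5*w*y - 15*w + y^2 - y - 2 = 7*w^3 + w^2 - 28*w + y^2*(7*w + 1) + y*(14*w^2 + 2*w) - 4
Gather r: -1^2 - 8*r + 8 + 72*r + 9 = 64*r + 16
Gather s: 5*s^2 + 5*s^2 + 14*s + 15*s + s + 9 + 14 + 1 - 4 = 10*s^2 + 30*s + 20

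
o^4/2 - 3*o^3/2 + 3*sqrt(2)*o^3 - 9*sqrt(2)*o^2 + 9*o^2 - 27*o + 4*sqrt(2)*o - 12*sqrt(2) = (o/2 + sqrt(2)/2)*(o - 3)*(o + sqrt(2))*(o + 4*sqrt(2))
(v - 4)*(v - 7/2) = v^2 - 15*v/2 + 14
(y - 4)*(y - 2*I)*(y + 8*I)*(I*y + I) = I*y^4 - 6*y^3 - 3*I*y^3 + 18*y^2 + 12*I*y^2 + 24*y - 48*I*y - 64*I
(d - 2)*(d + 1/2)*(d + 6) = d^3 + 9*d^2/2 - 10*d - 6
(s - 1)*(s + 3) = s^2 + 2*s - 3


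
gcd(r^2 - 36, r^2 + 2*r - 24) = r + 6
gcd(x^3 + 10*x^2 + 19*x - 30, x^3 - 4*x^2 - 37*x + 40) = x^2 + 4*x - 5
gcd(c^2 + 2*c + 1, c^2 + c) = c + 1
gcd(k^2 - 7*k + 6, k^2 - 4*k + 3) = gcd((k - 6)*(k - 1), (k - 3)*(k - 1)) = k - 1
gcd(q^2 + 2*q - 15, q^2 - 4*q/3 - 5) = q - 3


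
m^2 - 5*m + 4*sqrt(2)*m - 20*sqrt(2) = (m - 5)*(m + 4*sqrt(2))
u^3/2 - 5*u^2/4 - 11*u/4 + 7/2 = (u/2 + 1)*(u - 7/2)*(u - 1)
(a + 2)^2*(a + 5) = a^3 + 9*a^2 + 24*a + 20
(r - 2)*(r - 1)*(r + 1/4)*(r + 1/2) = r^4 - 9*r^3/4 - r^2/8 + 9*r/8 + 1/4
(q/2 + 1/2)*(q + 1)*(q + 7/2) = q^3/2 + 11*q^2/4 + 4*q + 7/4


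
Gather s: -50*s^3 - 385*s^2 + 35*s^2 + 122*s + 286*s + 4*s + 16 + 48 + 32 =-50*s^3 - 350*s^2 + 412*s + 96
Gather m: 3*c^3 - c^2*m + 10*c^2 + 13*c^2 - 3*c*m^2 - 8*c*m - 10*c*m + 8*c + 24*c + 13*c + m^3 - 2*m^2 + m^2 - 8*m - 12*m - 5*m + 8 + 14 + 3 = 3*c^3 + 23*c^2 + 45*c + m^3 + m^2*(-3*c - 1) + m*(-c^2 - 18*c - 25) + 25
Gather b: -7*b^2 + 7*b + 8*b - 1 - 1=-7*b^2 + 15*b - 2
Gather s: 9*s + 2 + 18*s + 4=27*s + 6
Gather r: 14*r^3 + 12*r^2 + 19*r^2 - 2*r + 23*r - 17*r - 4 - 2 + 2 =14*r^3 + 31*r^2 + 4*r - 4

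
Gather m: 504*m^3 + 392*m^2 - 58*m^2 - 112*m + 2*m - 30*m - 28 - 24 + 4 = 504*m^3 + 334*m^2 - 140*m - 48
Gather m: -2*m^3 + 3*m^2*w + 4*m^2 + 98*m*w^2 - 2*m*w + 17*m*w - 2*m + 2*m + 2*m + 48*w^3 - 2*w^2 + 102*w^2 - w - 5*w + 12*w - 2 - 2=-2*m^3 + m^2*(3*w + 4) + m*(98*w^2 + 15*w + 2) + 48*w^3 + 100*w^2 + 6*w - 4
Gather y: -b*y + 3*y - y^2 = -y^2 + y*(3 - b)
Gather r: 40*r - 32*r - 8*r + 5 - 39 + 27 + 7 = 0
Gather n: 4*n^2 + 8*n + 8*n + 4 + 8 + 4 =4*n^2 + 16*n + 16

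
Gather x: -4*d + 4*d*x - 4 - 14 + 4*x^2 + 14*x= -4*d + 4*x^2 + x*(4*d + 14) - 18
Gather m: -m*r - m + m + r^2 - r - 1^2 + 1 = -m*r + r^2 - r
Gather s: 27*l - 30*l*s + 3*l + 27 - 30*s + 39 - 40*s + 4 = 30*l + s*(-30*l - 70) + 70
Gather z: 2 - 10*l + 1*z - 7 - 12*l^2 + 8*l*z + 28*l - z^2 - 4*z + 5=-12*l^2 + 18*l - z^2 + z*(8*l - 3)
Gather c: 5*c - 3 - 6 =5*c - 9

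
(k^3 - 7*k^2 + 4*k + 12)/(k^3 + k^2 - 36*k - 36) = (k - 2)/(k + 6)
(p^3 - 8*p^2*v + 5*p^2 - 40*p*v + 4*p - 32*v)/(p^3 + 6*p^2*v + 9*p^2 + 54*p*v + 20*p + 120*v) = (p^2 - 8*p*v + p - 8*v)/(p^2 + 6*p*v + 5*p + 30*v)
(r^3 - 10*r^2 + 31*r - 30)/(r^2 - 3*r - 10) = (r^2 - 5*r + 6)/(r + 2)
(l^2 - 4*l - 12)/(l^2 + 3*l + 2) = (l - 6)/(l + 1)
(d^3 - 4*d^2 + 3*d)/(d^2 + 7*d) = (d^2 - 4*d + 3)/(d + 7)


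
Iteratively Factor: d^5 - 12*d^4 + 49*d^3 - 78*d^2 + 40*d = (d - 4)*(d^4 - 8*d^3 + 17*d^2 - 10*d) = (d - 5)*(d - 4)*(d^3 - 3*d^2 + 2*d) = d*(d - 5)*(d - 4)*(d^2 - 3*d + 2) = d*(d - 5)*(d - 4)*(d - 1)*(d - 2)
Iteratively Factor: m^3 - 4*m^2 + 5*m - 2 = (m - 2)*(m^2 - 2*m + 1) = (m - 2)*(m - 1)*(m - 1)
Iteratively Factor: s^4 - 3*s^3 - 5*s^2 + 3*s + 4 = (s - 1)*(s^3 - 2*s^2 - 7*s - 4) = (s - 1)*(s + 1)*(s^2 - 3*s - 4) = (s - 1)*(s + 1)^2*(s - 4)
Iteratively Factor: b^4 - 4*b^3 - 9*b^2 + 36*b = (b - 4)*(b^3 - 9*b) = (b - 4)*(b + 3)*(b^2 - 3*b) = (b - 4)*(b - 3)*(b + 3)*(b)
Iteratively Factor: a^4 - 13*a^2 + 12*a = (a + 4)*(a^3 - 4*a^2 + 3*a) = a*(a + 4)*(a^2 - 4*a + 3) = a*(a - 1)*(a + 4)*(a - 3)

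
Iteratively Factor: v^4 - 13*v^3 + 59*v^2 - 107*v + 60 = (v - 1)*(v^3 - 12*v^2 + 47*v - 60) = (v - 4)*(v - 1)*(v^2 - 8*v + 15) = (v - 4)*(v - 3)*(v - 1)*(v - 5)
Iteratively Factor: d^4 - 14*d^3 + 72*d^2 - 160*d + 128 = (d - 4)*(d^3 - 10*d^2 + 32*d - 32) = (d - 4)^2*(d^2 - 6*d + 8) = (d - 4)^3*(d - 2)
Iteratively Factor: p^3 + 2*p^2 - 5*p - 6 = (p + 1)*(p^2 + p - 6) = (p + 1)*(p + 3)*(p - 2)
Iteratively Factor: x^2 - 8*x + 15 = (x - 3)*(x - 5)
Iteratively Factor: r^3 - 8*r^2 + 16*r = (r - 4)*(r^2 - 4*r) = r*(r - 4)*(r - 4)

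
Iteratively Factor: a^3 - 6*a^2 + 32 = (a + 2)*(a^2 - 8*a + 16) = (a - 4)*(a + 2)*(a - 4)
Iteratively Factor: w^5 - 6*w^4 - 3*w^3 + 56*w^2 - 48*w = (w - 1)*(w^4 - 5*w^3 - 8*w^2 + 48*w) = (w - 4)*(w - 1)*(w^3 - w^2 - 12*w) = w*(w - 4)*(w - 1)*(w^2 - w - 12) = w*(w - 4)^2*(w - 1)*(w + 3)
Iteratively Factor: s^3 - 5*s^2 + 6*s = (s - 3)*(s^2 - 2*s) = (s - 3)*(s - 2)*(s)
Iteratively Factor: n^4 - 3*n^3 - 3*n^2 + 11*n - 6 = (n + 2)*(n^3 - 5*n^2 + 7*n - 3) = (n - 1)*(n + 2)*(n^2 - 4*n + 3) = (n - 1)^2*(n + 2)*(n - 3)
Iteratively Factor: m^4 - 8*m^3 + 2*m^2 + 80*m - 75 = (m + 3)*(m^3 - 11*m^2 + 35*m - 25) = (m - 5)*(m + 3)*(m^2 - 6*m + 5) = (m - 5)^2*(m + 3)*(m - 1)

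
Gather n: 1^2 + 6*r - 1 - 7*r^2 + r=-7*r^2 + 7*r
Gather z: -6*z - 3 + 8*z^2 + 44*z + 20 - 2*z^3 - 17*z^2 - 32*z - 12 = -2*z^3 - 9*z^2 + 6*z + 5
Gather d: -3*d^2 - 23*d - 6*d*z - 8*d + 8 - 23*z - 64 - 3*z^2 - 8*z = -3*d^2 + d*(-6*z - 31) - 3*z^2 - 31*z - 56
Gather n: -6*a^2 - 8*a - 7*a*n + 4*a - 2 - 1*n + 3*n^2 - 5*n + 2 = -6*a^2 - 4*a + 3*n^2 + n*(-7*a - 6)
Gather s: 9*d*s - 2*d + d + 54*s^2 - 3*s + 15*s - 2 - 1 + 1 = -d + 54*s^2 + s*(9*d + 12) - 2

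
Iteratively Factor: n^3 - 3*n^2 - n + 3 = (n + 1)*(n^2 - 4*n + 3) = (n - 1)*(n + 1)*(n - 3)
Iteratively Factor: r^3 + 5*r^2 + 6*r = (r + 3)*(r^2 + 2*r) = r*(r + 3)*(r + 2)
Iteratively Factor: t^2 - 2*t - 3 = (t + 1)*(t - 3)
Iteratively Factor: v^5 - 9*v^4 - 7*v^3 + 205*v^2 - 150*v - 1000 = (v + 2)*(v^4 - 11*v^3 + 15*v^2 + 175*v - 500) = (v + 2)*(v + 4)*(v^3 - 15*v^2 + 75*v - 125) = (v - 5)*(v + 2)*(v + 4)*(v^2 - 10*v + 25) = (v - 5)^2*(v + 2)*(v + 4)*(v - 5)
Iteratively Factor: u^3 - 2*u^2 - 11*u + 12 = (u - 1)*(u^2 - u - 12) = (u - 1)*(u + 3)*(u - 4)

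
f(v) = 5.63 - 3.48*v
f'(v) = -3.48000000000000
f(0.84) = 2.71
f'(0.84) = -3.48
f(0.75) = 3.02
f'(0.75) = -3.48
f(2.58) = -3.35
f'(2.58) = -3.48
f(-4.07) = 19.79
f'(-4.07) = -3.48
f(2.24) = -2.17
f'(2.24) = -3.48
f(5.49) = -13.48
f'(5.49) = -3.48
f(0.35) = 4.41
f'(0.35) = -3.48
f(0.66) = 3.33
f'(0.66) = -3.48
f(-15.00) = 57.83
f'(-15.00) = -3.48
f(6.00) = -15.25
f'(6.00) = -3.48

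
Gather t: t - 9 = t - 9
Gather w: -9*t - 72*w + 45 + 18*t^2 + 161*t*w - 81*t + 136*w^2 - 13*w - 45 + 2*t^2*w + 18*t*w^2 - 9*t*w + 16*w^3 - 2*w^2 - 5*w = 18*t^2 - 90*t + 16*w^3 + w^2*(18*t + 134) + w*(2*t^2 + 152*t - 90)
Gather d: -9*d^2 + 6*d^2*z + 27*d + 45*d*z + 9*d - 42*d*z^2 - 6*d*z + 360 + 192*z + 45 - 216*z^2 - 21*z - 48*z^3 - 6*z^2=d^2*(6*z - 9) + d*(-42*z^2 + 39*z + 36) - 48*z^3 - 222*z^2 + 171*z + 405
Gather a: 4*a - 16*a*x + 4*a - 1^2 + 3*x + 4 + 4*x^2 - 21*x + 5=a*(8 - 16*x) + 4*x^2 - 18*x + 8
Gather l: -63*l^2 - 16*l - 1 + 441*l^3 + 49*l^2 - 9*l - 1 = 441*l^3 - 14*l^2 - 25*l - 2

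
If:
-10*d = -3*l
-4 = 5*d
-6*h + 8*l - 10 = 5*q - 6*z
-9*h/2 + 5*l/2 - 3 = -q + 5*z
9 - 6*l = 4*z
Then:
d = -4/5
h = -2381/342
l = -8/3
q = 1093/114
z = 25/4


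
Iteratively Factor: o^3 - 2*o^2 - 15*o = (o)*(o^2 - 2*o - 15) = o*(o - 5)*(o + 3)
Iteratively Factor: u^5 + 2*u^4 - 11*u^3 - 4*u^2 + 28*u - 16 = (u - 2)*(u^4 + 4*u^3 - 3*u^2 - 10*u + 8) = (u - 2)*(u - 1)*(u^3 + 5*u^2 + 2*u - 8) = (u - 2)*(u - 1)*(u + 2)*(u^2 + 3*u - 4) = (u - 2)*(u - 1)^2*(u + 2)*(u + 4)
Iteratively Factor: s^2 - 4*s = (s - 4)*(s)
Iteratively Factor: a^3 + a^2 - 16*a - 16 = (a - 4)*(a^2 + 5*a + 4) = (a - 4)*(a + 4)*(a + 1)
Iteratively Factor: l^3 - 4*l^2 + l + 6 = (l - 2)*(l^2 - 2*l - 3) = (l - 2)*(l + 1)*(l - 3)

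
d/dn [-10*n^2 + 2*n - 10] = 2 - 20*n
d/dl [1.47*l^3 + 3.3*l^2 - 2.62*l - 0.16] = 4.41*l^2 + 6.6*l - 2.62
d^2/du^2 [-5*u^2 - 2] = -10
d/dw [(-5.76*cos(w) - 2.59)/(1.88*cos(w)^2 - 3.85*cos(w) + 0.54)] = (-10.8288*cos(w)^2 - 9.7384*cos(w) + 13.0819)*sin(w)/(3.5344*cos(w)^4 - 14.476*cos(w)^3 + 16.8529*cos(w)^2 - 4.158*cos(w) + 0.2916)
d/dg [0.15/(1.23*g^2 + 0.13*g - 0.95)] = (-0.369*g - 0.0195)/(1.23*g^2 + 0.13*g - 0.95)^2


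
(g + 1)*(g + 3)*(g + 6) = g^3 + 10*g^2 + 27*g + 18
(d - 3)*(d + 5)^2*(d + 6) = d^4 + 13*d^3 + 37*d^2 - 105*d - 450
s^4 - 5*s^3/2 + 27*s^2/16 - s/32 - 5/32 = (s - 5/4)*(s - 1)*(s - 1/2)*(s + 1/4)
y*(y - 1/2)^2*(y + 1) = y^4 - 3*y^2/4 + y/4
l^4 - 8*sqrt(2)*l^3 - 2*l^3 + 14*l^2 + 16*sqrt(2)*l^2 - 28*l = l*(l - 2)*(l - 7*sqrt(2))*(l - sqrt(2))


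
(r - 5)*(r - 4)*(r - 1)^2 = r^4 - 11*r^3 + 39*r^2 - 49*r + 20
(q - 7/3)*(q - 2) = q^2 - 13*q/3 + 14/3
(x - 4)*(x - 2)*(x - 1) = x^3 - 7*x^2 + 14*x - 8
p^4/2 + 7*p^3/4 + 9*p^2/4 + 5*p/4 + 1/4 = (p/2 + 1/2)*(p + 1/2)*(p + 1)^2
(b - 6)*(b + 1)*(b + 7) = b^3 + 2*b^2 - 41*b - 42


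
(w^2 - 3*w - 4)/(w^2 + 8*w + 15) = (w^2 - 3*w - 4)/(w^2 + 8*w + 15)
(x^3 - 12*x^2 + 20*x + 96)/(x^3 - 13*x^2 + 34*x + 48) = (x + 2)/(x + 1)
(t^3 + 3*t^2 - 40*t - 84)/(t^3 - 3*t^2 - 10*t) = (t^2 + t - 42)/(t*(t - 5))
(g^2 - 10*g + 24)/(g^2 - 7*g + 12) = (g - 6)/(g - 3)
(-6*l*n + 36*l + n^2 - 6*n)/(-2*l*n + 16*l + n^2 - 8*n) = (6*l*n - 36*l - n^2 + 6*n)/(2*l*n - 16*l - n^2 + 8*n)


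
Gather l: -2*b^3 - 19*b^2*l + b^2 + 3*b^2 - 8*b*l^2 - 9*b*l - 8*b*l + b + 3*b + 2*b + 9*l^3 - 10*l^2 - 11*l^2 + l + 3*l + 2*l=-2*b^3 + 4*b^2 + 6*b + 9*l^3 + l^2*(-8*b - 21) + l*(-19*b^2 - 17*b + 6)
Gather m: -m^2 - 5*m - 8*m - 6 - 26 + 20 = -m^2 - 13*m - 12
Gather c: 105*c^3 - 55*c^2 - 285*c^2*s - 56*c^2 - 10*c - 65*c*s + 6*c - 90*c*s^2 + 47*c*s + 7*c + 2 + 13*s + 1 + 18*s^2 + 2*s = 105*c^3 + c^2*(-285*s - 111) + c*(-90*s^2 - 18*s + 3) + 18*s^2 + 15*s + 3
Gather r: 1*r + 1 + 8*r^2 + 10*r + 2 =8*r^2 + 11*r + 3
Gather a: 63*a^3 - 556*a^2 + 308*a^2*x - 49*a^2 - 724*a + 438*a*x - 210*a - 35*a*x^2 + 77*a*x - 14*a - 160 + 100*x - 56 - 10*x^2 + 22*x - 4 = 63*a^3 + a^2*(308*x - 605) + a*(-35*x^2 + 515*x - 948) - 10*x^2 + 122*x - 220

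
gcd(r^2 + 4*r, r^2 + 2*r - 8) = r + 4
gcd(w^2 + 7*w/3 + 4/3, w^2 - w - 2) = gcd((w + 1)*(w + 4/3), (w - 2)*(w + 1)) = w + 1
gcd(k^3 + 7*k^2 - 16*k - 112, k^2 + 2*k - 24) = k - 4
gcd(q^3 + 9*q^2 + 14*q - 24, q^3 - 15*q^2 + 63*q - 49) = q - 1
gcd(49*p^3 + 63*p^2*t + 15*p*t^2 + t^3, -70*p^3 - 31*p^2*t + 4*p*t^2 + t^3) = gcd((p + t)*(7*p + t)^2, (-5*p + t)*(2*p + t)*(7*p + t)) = 7*p + t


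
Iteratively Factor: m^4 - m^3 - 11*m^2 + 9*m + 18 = (m - 3)*(m^3 + 2*m^2 - 5*m - 6) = (m - 3)*(m + 3)*(m^2 - m - 2) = (m - 3)*(m - 2)*(m + 3)*(m + 1)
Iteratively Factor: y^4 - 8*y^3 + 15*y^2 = (y - 5)*(y^3 - 3*y^2) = y*(y - 5)*(y^2 - 3*y) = y*(y - 5)*(y - 3)*(y)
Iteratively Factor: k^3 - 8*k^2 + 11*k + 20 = (k - 5)*(k^2 - 3*k - 4) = (k - 5)*(k - 4)*(k + 1)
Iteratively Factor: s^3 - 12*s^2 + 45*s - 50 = (s - 5)*(s^2 - 7*s + 10) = (s - 5)^2*(s - 2)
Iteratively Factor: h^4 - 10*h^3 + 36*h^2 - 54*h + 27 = (h - 1)*(h^3 - 9*h^2 + 27*h - 27) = (h - 3)*(h - 1)*(h^2 - 6*h + 9) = (h - 3)^2*(h - 1)*(h - 3)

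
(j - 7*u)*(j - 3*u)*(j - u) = j^3 - 11*j^2*u + 31*j*u^2 - 21*u^3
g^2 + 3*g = g*(g + 3)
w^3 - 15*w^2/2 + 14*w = w*(w - 4)*(w - 7/2)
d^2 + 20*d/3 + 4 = (d + 2/3)*(d + 6)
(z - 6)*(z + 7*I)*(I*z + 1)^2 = -z^4 + 6*z^3 - 5*I*z^3 - 13*z^2 + 30*I*z^2 + 78*z + 7*I*z - 42*I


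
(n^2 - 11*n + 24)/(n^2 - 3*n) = (n - 8)/n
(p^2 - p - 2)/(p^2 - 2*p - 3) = (p - 2)/(p - 3)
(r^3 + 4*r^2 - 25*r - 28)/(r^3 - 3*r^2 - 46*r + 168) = (r + 1)/(r - 6)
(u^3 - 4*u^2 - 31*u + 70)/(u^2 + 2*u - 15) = (u^2 - 9*u + 14)/(u - 3)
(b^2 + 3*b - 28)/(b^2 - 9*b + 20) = (b + 7)/(b - 5)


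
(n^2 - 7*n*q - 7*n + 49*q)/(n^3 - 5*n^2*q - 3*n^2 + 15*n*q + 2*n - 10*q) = (n^2 - 7*n*q - 7*n + 49*q)/(n^3 - 5*n^2*q - 3*n^2 + 15*n*q + 2*n - 10*q)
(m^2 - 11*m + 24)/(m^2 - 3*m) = (m - 8)/m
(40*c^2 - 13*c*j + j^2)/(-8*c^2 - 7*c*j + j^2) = (-5*c + j)/(c + j)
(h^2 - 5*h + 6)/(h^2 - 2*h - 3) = (h - 2)/(h + 1)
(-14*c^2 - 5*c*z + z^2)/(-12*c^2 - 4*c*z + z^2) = (-7*c + z)/(-6*c + z)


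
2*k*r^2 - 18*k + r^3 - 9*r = (2*k + r)*(r - 3)*(r + 3)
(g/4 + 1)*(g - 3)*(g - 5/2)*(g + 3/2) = g^4/4 - 67*g^2/16 + 33*g/16 + 45/4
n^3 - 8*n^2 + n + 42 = (n - 7)*(n - 3)*(n + 2)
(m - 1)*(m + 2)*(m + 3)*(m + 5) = m^4 + 9*m^3 + 21*m^2 - m - 30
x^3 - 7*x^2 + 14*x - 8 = (x - 4)*(x - 2)*(x - 1)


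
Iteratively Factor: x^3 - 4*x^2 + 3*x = (x)*(x^2 - 4*x + 3) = x*(x - 1)*(x - 3)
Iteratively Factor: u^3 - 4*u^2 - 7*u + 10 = (u - 5)*(u^2 + u - 2) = (u - 5)*(u - 1)*(u + 2)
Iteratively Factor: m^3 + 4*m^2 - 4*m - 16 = (m + 4)*(m^2 - 4) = (m - 2)*(m + 4)*(m + 2)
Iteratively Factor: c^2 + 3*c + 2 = (c + 1)*(c + 2)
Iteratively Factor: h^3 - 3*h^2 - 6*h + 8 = (h + 2)*(h^2 - 5*h + 4) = (h - 4)*(h + 2)*(h - 1)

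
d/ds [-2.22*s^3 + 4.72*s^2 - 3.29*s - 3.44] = -6.66*s^2 + 9.44*s - 3.29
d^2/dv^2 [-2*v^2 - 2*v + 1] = -4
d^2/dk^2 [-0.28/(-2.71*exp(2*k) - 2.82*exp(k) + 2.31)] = (-(3.0352*exp(k) + 0.7896)*(2.71*exp(2*k) + 2.82*exp(k) - 2.31) + 0.28*(5.42*exp(k) + 2.82)*(10.84*exp(k) + 5.64)*exp(k))*exp(k)/(2.71*exp(2*k) + 2.82*exp(k) - 2.31)^3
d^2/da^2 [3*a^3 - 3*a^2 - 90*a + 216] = 18*a - 6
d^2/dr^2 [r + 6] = 0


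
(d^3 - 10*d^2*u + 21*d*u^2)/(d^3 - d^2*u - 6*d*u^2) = (d - 7*u)/(d + 2*u)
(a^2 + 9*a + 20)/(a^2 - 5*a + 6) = (a^2 + 9*a + 20)/(a^2 - 5*a + 6)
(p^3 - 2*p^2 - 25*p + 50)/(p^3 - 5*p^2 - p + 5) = (p^2 + 3*p - 10)/(p^2 - 1)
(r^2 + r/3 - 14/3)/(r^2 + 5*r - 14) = (r + 7/3)/(r + 7)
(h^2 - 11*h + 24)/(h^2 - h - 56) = (h - 3)/(h + 7)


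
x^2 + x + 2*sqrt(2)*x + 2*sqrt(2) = (x + 1)*(x + 2*sqrt(2))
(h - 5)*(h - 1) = h^2 - 6*h + 5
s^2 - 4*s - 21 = (s - 7)*(s + 3)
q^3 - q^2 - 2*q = q*(q - 2)*(q + 1)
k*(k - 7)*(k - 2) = k^3 - 9*k^2 + 14*k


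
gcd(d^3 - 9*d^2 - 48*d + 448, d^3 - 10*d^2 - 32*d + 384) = d^2 - 16*d + 64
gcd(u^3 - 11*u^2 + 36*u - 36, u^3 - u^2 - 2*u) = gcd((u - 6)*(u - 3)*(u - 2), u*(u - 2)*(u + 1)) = u - 2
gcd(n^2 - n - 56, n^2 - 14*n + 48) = n - 8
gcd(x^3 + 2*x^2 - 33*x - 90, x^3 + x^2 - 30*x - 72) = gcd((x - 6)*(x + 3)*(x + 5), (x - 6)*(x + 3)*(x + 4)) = x^2 - 3*x - 18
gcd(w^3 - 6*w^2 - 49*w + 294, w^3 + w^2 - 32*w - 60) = w - 6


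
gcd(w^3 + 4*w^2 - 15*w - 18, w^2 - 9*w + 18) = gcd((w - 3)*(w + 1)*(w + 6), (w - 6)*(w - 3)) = w - 3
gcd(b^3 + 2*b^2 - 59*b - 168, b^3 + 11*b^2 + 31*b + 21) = b^2 + 10*b + 21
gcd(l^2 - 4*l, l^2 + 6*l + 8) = 1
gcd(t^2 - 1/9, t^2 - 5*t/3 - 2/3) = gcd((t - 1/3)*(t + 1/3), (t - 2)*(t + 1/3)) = t + 1/3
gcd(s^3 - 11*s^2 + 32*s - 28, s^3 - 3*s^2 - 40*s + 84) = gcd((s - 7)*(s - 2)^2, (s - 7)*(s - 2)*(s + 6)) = s^2 - 9*s + 14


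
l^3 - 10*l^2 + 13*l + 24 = (l - 8)*(l - 3)*(l + 1)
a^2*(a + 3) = a^3 + 3*a^2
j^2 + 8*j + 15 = (j + 3)*(j + 5)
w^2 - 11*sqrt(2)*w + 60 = (w - 6*sqrt(2))*(w - 5*sqrt(2))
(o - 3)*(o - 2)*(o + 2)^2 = o^4 - o^3 - 10*o^2 + 4*o + 24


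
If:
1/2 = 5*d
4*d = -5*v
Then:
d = 1/10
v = -2/25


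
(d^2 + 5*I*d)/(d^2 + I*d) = (d + 5*I)/(d + I)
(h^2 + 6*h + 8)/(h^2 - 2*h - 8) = (h + 4)/(h - 4)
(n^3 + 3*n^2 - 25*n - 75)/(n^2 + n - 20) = (n^2 - 2*n - 15)/(n - 4)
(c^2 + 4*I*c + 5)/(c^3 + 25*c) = (c - I)/(c*(c - 5*I))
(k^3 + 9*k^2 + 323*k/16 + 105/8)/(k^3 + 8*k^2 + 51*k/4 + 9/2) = (16*k^2 + 48*k + 35)/(4*(4*k^2 + 8*k + 3))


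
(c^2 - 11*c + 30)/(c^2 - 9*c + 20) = (c - 6)/(c - 4)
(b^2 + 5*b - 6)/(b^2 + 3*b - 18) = (b - 1)/(b - 3)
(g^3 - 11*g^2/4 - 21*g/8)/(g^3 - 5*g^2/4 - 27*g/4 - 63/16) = 2*g/(2*g + 3)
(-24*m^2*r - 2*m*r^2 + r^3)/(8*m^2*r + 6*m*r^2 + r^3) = (-6*m + r)/(2*m + r)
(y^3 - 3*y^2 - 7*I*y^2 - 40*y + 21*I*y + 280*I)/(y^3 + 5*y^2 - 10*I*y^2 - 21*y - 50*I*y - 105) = (y - 8)/(y - 3*I)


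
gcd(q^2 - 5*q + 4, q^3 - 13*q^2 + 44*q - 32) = q^2 - 5*q + 4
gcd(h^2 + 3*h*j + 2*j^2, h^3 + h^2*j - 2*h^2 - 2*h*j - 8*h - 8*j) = h + j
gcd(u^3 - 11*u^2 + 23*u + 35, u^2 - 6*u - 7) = u^2 - 6*u - 7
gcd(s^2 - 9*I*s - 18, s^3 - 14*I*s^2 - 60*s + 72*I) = s - 6*I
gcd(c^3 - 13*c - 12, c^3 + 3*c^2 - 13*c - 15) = c + 1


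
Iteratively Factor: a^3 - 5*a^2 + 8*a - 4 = (a - 2)*(a^2 - 3*a + 2) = (a - 2)*(a - 1)*(a - 2)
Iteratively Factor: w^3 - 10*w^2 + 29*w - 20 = (w - 4)*(w^2 - 6*w + 5) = (w - 5)*(w - 4)*(w - 1)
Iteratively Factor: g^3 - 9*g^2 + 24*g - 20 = (g - 2)*(g^2 - 7*g + 10) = (g - 2)^2*(g - 5)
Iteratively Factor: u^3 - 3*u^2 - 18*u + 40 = (u - 2)*(u^2 - u - 20) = (u - 5)*(u - 2)*(u + 4)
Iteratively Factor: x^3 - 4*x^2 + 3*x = (x)*(x^2 - 4*x + 3) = x*(x - 3)*(x - 1)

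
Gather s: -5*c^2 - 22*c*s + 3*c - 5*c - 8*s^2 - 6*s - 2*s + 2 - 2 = -5*c^2 - 2*c - 8*s^2 + s*(-22*c - 8)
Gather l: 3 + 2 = 5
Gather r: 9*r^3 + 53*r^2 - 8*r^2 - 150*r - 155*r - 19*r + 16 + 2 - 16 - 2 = 9*r^3 + 45*r^2 - 324*r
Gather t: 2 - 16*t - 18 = -16*t - 16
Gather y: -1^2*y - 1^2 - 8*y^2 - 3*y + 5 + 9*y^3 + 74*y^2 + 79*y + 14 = 9*y^3 + 66*y^2 + 75*y + 18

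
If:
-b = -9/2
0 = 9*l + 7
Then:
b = 9/2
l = -7/9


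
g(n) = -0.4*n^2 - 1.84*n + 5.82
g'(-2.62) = 0.26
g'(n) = -0.8*n - 1.84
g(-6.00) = 2.46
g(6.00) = -19.62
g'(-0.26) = -1.63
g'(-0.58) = -1.38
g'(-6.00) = 2.96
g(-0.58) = 6.75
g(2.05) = 0.37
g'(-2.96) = 0.53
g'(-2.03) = -0.22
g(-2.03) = 7.91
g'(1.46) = -3.01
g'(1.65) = -3.16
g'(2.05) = -3.48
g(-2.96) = 7.76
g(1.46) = 2.28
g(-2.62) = 7.90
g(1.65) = 1.70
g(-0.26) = 6.27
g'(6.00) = -6.64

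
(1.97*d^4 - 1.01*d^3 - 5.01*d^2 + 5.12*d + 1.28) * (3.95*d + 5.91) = 7.7815*d^5 + 7.6532*d^4 - 25.7586*d^3 - 9.3851*d^2 + 35.3152*d + 7.5648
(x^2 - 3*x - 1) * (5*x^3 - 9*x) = 5*x^5 - 15*x^4 - 14*x^3 + 27*x^2 + 9*x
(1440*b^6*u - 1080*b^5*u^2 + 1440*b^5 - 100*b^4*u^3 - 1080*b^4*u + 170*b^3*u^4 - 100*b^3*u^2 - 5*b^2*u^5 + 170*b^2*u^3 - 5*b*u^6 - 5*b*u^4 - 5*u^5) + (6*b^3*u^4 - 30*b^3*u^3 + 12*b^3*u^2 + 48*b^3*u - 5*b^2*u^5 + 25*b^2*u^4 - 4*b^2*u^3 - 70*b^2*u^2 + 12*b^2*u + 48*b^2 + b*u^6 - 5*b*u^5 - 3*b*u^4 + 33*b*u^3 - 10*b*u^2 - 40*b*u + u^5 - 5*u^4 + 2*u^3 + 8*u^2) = 1440*b^6*u - 1080*b^5*u^2 + 1440*b^5 - 100*b^4*u^3 - 1080*b^4*u + 176*b^3*u^4 - 30*b^3*u^3 - 88*b^3*u^2 + 48*b^3*u - 10*b^2*u^5 + 25*b^2*u^4 + 166*b^2*u^3 - 70*b^2*u^2 + 12*b^2*u + 48*b^2 - 4*b*u^6 - 5*b*u^5 - 8*b*u^4 + 33*b*u^3 - 10*b*u^2 - 40*b*u - 4*u^5 - 5*u^4 + 2*u^3 + 8*u^2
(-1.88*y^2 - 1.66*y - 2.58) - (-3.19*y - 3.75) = -1.88*y^2 + 1.53*y + 1.17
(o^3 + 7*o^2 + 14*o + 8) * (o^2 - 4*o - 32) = o^5 + 3*o^4 - 46*o^3 - 272*o^2 - 480*o - 256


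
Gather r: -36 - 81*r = -81*r - 36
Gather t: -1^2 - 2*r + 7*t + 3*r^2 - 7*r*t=3*r^2 - 2*r + t*(7 - 7*r) - 1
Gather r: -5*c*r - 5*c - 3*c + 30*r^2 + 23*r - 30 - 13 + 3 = -8*c + 30*r^2 + r*(23 - 5*c) - 40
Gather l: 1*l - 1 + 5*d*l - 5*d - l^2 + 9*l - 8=-5*d - l^2 + l*(5*d + 10) - 9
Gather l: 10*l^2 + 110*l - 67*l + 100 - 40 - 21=10*l^2 + 43*l + 39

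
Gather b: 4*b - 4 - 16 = 4*b - 20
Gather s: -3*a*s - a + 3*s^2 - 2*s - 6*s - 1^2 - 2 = -a + 3*s^2 + s*(-3*a - 8) - 3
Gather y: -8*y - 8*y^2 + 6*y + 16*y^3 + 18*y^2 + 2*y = 16*y^3 + 10*y^2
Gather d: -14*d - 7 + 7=-14*d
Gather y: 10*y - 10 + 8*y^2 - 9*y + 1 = 8*y^2 + y - 9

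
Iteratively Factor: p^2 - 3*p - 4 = (p - 4)*(p + 1)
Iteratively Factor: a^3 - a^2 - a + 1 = (a - 1)*(a^2 - 1) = (a - 1)^2*(a + 1)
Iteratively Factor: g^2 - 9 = (g - 3)*(g + 3)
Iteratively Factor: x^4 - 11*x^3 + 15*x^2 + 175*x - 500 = (x - 5)*(x^3 - 6*x^2 - 15*x + 100) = (x - 5)^2*(x^2 - x - 20) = (x - 5)^3*(x + 4)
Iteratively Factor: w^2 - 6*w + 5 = (w - 1)*(w - 5)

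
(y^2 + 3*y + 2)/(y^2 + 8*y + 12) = (y + 1)/(y + 6)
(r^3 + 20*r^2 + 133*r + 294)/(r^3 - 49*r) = (r^2 + 13*r + 42)/(r*(r - 7))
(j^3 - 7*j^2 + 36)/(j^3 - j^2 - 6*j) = (j - 6)/j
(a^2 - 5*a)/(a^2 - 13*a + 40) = a/(a - 8)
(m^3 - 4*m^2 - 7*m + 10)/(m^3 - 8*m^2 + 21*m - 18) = (m^3 - 4*m^2 - 7*m + 10)/(m^3 - 8*m^2 + 21*m - 18)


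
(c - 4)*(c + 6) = c^2 + 2*c - 24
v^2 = v^2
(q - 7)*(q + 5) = q^2 - 2*q - 35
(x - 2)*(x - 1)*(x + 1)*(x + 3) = x^4 + x^3 - 7*x^2 - x + 6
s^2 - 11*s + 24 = (s - 8)*(s - 3)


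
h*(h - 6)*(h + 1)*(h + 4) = h^4 - h^3 - 26*h^2 - 24*h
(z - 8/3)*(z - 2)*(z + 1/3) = z^3 - 13*z^2/3 + 34*z/9 + 16/9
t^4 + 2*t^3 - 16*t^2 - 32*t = t*(t - 4)*(t + 2)*(t + 4)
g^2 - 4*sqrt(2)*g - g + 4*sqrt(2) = (g - 1)*(g - 4*sqrt(2))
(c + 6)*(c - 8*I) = c^2 + 6*c - 8*I*c - 48*I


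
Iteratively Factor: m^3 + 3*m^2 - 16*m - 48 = (m + 4)*(m^2 - m - 12) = (m - 4)*(m + 4)*(m + 3)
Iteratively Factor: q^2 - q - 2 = (q + 1)*(q - 2)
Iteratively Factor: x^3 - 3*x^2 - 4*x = (x + 1)*(x^2 - 4*x) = x*(x + 1)*(x - 4)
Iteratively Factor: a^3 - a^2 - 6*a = (a)*(a^2 - a - 6) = a*(a + 2)*(a - 3)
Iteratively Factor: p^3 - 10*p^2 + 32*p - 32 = (p - 2)*(p^2 - 8*p + 16) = (p - 4)*(p - 2)*(p - 4)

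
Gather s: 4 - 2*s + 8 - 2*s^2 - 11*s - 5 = -2*s^2 - 13*s + 7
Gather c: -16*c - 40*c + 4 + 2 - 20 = -56*c - 14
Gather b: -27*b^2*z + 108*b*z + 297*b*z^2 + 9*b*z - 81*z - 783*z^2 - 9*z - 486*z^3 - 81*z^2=-27*b^2*z + b*(297*z^2 + 117*z) - 486*z^3 - 864*z^2 - 90*z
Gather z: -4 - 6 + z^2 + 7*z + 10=z^2 + 7*z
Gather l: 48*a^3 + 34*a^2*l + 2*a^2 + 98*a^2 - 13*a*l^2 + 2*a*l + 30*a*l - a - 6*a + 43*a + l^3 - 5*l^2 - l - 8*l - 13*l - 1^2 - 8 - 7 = 48*a^3 + 100*a^2 + 36*a + l^3 + l^2*(-13*a - 5) + l*(34*a^2 + 32*a - 22) - 16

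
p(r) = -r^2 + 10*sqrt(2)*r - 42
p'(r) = -2*r + 10*sqrt(2)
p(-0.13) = -43.86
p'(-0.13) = 14.40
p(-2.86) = -90.63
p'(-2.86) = 19.86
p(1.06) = -28.13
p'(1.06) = 12.02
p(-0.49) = -49.17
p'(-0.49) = 15.12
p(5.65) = 5.98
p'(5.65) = 2.84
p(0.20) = -39.21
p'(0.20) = 13.74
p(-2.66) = -86.69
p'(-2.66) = 19.46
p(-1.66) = -68.23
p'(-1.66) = 17.46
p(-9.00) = -250.28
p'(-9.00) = 32.14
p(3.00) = -8.57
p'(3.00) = 8.14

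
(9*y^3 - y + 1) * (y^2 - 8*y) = 9*y^5 - 72*y^4 - y^3 + 9*y^2 - 8*y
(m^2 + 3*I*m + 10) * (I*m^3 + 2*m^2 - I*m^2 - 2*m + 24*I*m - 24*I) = I*m^5 - m^4 - I*m^4 + m^3 + 40*I*m^3 - 52*m^2 - 40*I*m^2 + 52*m + 240*I*m - 240*I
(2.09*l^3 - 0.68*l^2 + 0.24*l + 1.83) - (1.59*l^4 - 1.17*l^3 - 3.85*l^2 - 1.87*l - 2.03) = -1.59*l^4 + 3.26*l^3 + 3.17*l^2 + 2.11*l + 3.86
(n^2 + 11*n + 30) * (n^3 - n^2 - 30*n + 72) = n^5 + 10*n^4 - 11*n^3 - 288*n^2 - 108*n + 2160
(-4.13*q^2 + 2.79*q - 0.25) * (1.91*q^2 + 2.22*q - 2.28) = -7.8883*q^4 - 3.8397*q^3 + 15.1327*q^2 - 6.9162*q + 0.57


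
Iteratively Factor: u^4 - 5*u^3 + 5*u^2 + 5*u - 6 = (u - 1)*(u^3 - 4*u^2 + u + 6) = (u - 1)*(u + 1)*(u^2 - 5*u + 6) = (u - 2)*(u - 1)*(u + 1)*(u - 3)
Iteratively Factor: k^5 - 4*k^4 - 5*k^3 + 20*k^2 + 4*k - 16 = (k + 1)*(k^4 - 5*k^3 + 20*k - 16) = (k - 4)*(k + 1)*(k^3 - k^2 - 4*k + 4) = (k - 4)*(k - 1)*(k + 1)*(k^2 - 4) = (k - 4)*(k - 1)*(k + 1)*(k + 2)*(k - 2)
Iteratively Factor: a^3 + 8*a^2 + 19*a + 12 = (a + 3)*(a^2 + 5*a + 4) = (a + 1)*(a + 3)*(a + 4)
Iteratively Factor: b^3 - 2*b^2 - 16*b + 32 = (b - 4)*(b^2 + 2*b - 8) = (b - 4)*(b - 2)*(b + 4)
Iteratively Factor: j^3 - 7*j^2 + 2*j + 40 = (j - 5)*(j^2 - 2*j - 8) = (j - 5)*(j - 4)*(j + 2)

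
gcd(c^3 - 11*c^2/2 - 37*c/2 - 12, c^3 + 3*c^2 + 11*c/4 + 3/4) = c^2 + 5*c/2 + 3/2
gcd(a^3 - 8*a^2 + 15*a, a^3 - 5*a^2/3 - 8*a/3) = a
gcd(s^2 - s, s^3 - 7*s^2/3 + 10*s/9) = s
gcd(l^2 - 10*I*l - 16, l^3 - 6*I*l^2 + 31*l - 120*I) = l - 8*I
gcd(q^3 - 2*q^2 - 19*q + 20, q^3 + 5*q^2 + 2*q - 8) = q^2 + 3*q - 4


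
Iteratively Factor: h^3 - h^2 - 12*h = (h + 3)*(h^2 - 4*h) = (h - 4)*(h + 3)*(h)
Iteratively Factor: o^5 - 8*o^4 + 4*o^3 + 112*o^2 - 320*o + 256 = (o - 4)*(o^4 - 4*o^3 - 12*o^2 + 64*o - 64) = (o - 4)^2*(o^3 - 12*o + 16) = (o - 4)^2*(o - 2)*(o^2 + 2*o - 8) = (o - 4)^2*(o - 2)*(o + 4)*(o - 2)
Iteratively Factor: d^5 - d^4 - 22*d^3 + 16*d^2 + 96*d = (d + 4)*(d^4 - 5*d^3 - 2*d^2 + 24*d) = (d - 4)*(d + 4)*(d^3 - d^2 - 6*d) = (d - 4)*(d - 3)*(d + 4)*(d^2 + 2*d) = (d - 4)*(d - 3)*(d + 2)*(d + 4)*(d)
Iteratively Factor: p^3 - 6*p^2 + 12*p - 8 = (p - 2)*(p^2 - 4*p + 4) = (p - 2)^2*(p - 2)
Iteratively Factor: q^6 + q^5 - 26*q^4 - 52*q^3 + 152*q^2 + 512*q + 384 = (q + 2)*(q^5 - q^4 - 24*q^3 - 4*q^2 + 160*q + 192) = (q - 4)*(q + 2)*(q^4 + 3*q^3 - 12*q^2 - 52*q - 48) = (q - 4)^2*(q + 2)*(q^3 + 7*q^2 + 16*q + 12) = (q - 4)^2*(q + 2)*(q + 3)*(q^2 + 4*q + 4) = (q - 4)^2*(q + 2)^2*(q + 3)*(q + 2)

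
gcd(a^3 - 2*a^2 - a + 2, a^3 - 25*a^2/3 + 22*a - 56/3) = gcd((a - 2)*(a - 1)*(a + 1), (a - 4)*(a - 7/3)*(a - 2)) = a - 2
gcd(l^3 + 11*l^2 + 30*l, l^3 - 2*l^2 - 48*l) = l^2 + 6*l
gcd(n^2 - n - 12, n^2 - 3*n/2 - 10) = n - 4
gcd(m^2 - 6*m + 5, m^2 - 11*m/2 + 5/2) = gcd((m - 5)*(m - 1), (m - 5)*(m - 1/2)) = m - 5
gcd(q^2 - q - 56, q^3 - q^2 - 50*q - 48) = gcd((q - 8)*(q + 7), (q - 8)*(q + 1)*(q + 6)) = q - 8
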